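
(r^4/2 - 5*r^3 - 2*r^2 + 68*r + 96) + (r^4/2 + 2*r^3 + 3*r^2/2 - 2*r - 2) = r^4 - 3*r^3 - r^2/2 + 66*r + 94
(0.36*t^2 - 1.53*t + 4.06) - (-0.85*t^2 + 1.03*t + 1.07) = 1.21*t^2 - 2.56*t + 2.99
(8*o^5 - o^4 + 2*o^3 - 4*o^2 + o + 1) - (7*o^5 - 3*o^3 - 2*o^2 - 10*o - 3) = o^5 - o^4 + 5*o^3 - 2*o^2 + 11*o + 4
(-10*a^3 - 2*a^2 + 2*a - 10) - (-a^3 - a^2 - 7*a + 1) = -9*a^3 - a^2 + 9*a - 11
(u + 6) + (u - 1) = 2*u + 5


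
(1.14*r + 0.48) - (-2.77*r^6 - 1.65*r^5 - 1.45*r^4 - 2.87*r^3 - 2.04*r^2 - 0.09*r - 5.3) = 2.77*r^6 + 1.65*r^5 + 1.45*r^4 + 2.87*r^3 + 2.04*r^2 + 1.23*r + 5.78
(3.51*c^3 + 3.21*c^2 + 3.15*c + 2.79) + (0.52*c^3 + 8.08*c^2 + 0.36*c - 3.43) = 4.03*c^3 + 11.29*c^2 + 3.51*c - 0.64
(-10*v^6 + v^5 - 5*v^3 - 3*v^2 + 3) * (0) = 0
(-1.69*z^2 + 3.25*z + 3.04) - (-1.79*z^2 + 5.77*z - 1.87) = 0.1*z^2 - 2.52*z + 4.91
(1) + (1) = 2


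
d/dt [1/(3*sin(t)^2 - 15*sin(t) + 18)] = (5 - 2*sin(t))*cos(t)/(3*(sin(t)^2 - 5*sin(t) + 6)^2)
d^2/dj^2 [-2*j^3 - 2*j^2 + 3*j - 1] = -12*j - 4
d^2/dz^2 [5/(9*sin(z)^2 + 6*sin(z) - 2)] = 30*(-54*sin(z)^4 - 27*sin(z)^3 + 63*sin(z)^2 + 52*sin(z) + 18)/(9*sin(z)^2 + 6*sin(z) - 2)^3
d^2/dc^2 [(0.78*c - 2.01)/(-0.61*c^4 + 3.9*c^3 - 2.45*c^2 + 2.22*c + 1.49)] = (-3.482856*c^7 + 44.64834*c^6 - 221.63076*c^5 + 459.315954*c^4 - 328.212828*c^3 + 253.119258*c^2 - 152.75934*c + 39.647346)/(0.226981*c^12 - 4.35357*c^11 + 30.569235*c^10 - 96.768486*c^9 + 152.803068*c^8 - 170.16633*c^7 + 69.648167*c^6 - 0.110682000000015*c^5 - 63.947172*c^4 + 11.708442*c^3 - 5.712213*c^2 - 14.785866*c - 3.307949)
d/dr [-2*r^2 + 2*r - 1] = 2 - 4*r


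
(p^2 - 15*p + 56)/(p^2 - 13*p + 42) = (p - 8)/(p - 6)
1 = 1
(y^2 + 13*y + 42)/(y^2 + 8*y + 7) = (y + 6)/(y + 1)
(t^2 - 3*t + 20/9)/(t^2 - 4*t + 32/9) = (3*t - 5)/(3*t - 8)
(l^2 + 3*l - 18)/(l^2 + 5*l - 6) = (l - 3)/(l - 1)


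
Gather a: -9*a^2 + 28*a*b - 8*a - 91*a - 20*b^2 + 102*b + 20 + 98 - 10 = -9*a^2 + a*(28*b - 99) - 20*b^2 + 102*b + 108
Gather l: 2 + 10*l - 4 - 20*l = -10*l - 2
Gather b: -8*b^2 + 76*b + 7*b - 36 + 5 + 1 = -8*b^2 + 83*b - 30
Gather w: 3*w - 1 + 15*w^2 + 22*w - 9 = 15*w^2 + 25*w - 10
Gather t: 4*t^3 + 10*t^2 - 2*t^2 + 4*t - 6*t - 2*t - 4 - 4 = 4*t^3 + 8*t^2 - 4*t - 8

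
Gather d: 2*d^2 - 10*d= 2*d^2 - 10*d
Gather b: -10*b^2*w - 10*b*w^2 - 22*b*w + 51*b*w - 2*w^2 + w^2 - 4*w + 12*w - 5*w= -10*b^2*w + b*(-10*w^2 + 29*w) - w^2 + 3*w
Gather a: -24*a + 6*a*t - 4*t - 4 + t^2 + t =a*(6*t - 24) + t^2 - 3*t - 4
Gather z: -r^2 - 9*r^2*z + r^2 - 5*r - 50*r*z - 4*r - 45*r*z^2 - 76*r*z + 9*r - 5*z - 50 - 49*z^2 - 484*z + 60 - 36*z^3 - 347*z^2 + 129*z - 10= -36*z^3 + z^2*(-45*r - 396) + z*(-9*r^2 - 126*r - 360)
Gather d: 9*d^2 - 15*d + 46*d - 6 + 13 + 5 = 9*d^2 + 31*d + 12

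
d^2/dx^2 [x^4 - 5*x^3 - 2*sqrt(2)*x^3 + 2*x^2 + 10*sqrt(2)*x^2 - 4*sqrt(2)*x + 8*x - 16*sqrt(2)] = 12*x^2 - 30*x - 12*sqrt(2)*x + 4 + 20*sqrt(2)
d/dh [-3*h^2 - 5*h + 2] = -6*h - 5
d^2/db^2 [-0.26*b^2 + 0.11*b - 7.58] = -0.520000000000000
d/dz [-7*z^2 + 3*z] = 3 - 14*z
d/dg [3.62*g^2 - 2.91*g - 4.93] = 7.24*g - 2.91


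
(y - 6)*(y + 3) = y^2 - 3*y - 18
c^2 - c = c*(c - 1)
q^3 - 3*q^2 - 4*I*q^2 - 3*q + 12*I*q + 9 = (q - 3)*(q - 3*I)*(q - I)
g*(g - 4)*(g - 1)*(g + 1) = g^4 - 4*g^3 - g^2 + 4*g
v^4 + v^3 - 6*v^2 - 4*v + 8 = (v - 2)*(v - 1)*(v + 2)^2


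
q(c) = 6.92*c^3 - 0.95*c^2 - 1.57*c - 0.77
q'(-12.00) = 3010.67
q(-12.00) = -12076.49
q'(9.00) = 1662.89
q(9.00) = 4952.83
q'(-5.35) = 602.80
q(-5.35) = -1079.22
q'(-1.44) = 44.21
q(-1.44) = -21.14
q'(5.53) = 622.78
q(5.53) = 1131.75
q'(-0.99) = 20.66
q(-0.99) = -6.86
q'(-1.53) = 49.93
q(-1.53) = -25.38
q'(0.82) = 10.83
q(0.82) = 1.12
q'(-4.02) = 341.56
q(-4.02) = -459.37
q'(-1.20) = 30.60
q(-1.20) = -12.21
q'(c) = 20.76*c^2 - 1.9*c - 1.57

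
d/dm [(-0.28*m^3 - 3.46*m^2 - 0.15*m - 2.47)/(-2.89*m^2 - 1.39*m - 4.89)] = (0.8092*m^4 + 0.778400000000001*m^3 + 8.4835*m^2 + 19.5622*m - 2.6998)/(8.3521*m^4 + 8.0342*m^3 + 30.1963*m^2 + 13.5942*m + 23.9121)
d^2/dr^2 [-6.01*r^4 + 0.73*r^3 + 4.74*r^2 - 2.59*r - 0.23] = -72.12*r^2 + 4.38*r + 9.48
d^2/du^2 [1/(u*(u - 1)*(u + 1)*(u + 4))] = 2*(10*u^6 + 60*u^5 + 87*u^4 - 40*u^3 - 45*u^2 + 12*u + 16)/(u^3*(u^9 + 12*u^8 + 45*u^7 + 28*u^6 - 141*u^5 - 156*u^4 + 143*u^3 + 180*u^2 - 48*u - 64))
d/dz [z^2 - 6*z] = 2*z - 6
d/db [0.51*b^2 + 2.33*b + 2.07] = 1.02*b + 2.33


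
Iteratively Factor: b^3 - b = (b)*(b^2 - 1) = b*(b - 1)*(b + 1)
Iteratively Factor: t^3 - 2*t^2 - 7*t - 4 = (t + 1)*(t^2 - 3*t - 4) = (t - 4)*(t + 1)*(t + 1)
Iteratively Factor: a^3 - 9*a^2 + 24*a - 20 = (a - 5)*(a^2 - 4*a + 4) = (a - 5)*(a - 2)*(a - 2)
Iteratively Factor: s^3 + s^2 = (s)*(s^2 + s) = s*(s + 1)*(s)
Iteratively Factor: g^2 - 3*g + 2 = (g - 1)*(g - 2)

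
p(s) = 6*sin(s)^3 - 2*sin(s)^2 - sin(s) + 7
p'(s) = 18*sin(s)^2*cos(s) - 4*sin(s)*cos(s) - cos(s)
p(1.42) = 9.85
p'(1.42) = 1.90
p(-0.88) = 3.84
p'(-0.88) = 8.14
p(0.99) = 8.27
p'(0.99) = 4.52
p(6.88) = 6.87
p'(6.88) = 2.02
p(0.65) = 6.99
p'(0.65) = 2.52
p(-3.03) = 7.08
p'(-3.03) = 0.33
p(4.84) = 0.17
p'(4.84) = 2.63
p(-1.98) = 1.60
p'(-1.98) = -7.09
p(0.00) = 7.00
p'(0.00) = -1.00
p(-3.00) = 7.08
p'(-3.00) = 0.08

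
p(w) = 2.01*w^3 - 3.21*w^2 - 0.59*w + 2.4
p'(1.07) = -0.56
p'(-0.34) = 2.29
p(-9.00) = -1717.59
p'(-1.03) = 12.42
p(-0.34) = 2.15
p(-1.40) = -8.58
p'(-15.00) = 1452.46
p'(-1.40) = 20.22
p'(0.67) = -2.18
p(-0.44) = 1.87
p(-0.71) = 0.48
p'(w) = 6.03*w^2 - 6.42*w - 0.59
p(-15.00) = -7494.75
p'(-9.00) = 545.62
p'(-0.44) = 3.40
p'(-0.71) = 7.01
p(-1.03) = -2.59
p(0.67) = 1.17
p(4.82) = 150.06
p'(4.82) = 108.56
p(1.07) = 0.56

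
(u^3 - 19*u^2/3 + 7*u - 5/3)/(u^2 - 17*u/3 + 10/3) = (3*u^2 - 4*u + 1)/(3*u - 2)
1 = 1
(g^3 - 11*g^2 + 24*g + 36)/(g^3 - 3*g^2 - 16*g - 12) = (g - 6)/(g + 2)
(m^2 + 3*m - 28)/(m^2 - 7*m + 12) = (m + 7)/(m - 3)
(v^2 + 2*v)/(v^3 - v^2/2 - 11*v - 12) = 2*v/(2*v^2 - 5*v - 12)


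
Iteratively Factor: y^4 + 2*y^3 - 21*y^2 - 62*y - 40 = (y + 2)*(y^3 - 21*y - 20) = (y - 5)*(y + 2)*(y^2 + 5*y + 4) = (y - 5)*(y + 1)*(y + 2)*(y + 4)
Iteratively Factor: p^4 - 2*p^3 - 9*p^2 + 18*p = (p)*(p^3 - 2*p^2 - 9*p + 18) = p*(p - 2)*(p^2 - 9) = p*(p - 2)*(p + 3)*(p - 3)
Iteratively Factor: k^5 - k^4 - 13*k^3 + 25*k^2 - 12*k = (k - 1)*(k^4 - 13*k^2 + 12*k) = (k - 1)*(k + 4)*(k^3 - 4*k^2 + 3*k) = (k - 1)^2*(k + 4)*(k^2 - 3*k) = (k - 3)*(k - 1)^2*(k + 4)*(k)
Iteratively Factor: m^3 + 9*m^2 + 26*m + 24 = (m + 3)*(m^2 + 6*m + 8) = (m + 3)*(m + 4)*(m + 2)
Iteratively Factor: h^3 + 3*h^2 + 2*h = (h + 1)*(h^2 + 2*h) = h*(h + 1)*(h + 2)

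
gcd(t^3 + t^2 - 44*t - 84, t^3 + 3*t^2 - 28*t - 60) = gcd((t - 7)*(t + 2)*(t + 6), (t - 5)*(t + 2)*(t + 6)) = t^2 + 8*t + 12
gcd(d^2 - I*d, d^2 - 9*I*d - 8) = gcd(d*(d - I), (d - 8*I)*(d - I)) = d - I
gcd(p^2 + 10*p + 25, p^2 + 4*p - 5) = p + 5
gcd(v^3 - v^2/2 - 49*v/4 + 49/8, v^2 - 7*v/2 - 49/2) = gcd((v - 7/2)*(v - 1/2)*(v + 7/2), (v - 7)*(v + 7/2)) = v + 7/2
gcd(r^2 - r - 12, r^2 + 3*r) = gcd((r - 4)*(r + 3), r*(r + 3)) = r + 3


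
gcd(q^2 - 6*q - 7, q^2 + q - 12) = 1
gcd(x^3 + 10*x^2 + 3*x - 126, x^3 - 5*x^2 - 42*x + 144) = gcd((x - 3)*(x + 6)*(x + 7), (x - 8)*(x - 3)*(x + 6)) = x^2 + 3*x - 18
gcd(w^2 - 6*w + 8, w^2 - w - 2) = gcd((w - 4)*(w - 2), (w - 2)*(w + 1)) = w - 2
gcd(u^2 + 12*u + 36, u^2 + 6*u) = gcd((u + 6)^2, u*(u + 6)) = u + 6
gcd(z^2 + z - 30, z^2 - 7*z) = 1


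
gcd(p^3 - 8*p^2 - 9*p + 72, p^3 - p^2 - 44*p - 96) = p^2 - 5*p - 24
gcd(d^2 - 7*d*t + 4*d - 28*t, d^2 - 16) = d + 4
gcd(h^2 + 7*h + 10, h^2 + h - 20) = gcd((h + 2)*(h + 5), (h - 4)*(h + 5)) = h + 5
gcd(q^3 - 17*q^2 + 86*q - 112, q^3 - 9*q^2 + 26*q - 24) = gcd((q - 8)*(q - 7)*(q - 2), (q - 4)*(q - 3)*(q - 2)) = q - 2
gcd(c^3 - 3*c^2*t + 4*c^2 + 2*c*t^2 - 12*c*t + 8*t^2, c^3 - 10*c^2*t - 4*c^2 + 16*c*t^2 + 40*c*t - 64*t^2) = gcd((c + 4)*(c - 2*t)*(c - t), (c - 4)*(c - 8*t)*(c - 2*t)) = -c + 2*t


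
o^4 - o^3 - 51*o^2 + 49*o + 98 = (o - 7)*(o - 2)*(o + 1)*(o + 7)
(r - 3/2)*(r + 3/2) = r^2 - 9/4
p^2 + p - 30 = (p - 5)*(p + 6)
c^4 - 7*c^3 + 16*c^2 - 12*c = c*(c - 3)*(c - 2)^2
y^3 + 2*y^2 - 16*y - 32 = (y - 4)*(y + 2)*(y + 4)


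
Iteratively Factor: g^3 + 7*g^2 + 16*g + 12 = (g + 2)*(g^2 + 5*g + 6) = (g + 2)*(g + 3)*(g + 2)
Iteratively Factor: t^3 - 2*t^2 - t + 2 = (t + 1)*(t^2 - 3*t + 2) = (t - 1)*(t + 1)*(t - 2)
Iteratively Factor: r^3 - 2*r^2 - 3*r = (r - 3)*(r^2 + r) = (r - 3)*(r + 1)*(r)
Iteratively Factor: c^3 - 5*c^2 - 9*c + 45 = (c + 3)*(c^2 - 8*c + 15) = (c - 5)*(c + 3)*(c - 3)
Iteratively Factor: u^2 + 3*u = (u)*(u + 3)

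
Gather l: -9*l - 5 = -9*l - 5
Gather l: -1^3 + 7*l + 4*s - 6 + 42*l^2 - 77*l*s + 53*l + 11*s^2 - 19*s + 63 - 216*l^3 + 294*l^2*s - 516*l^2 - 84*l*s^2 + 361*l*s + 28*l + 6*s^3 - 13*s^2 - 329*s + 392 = -216*l^3 + l^2*(294*s - 474) + l*(-84*s^2 + 284*s + 88) + 6*s^3 - 2*s^2 - 344*s + 448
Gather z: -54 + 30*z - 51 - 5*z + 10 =25*z - 95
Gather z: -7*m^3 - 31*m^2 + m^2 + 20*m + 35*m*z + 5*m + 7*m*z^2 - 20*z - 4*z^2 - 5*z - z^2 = -7*m^3 - 30*m^2 + 25*m + z^2*(7*m - 5) + z*(35*m - 25)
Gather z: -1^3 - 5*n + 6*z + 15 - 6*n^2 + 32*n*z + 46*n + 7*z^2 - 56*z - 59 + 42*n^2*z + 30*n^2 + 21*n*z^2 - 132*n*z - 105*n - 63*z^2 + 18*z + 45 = 24*n^2 - 64*n + z^2*(21*n - 56) + z*(42*n^2 - 100*n - 32)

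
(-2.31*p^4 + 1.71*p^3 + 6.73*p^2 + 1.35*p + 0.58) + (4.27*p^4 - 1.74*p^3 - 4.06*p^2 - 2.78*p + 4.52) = 1.96*p^4 - 0.03*p^3 + 2.67*p^2 - 1.43*p + 5.1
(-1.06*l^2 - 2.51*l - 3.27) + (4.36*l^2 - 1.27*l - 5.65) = 3.3*l^2 - 3.78*l - 8.92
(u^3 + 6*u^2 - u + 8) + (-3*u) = u^3 + 6*u^2 - 4*u + 8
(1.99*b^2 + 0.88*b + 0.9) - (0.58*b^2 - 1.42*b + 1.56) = 1.41*b^2 + 2.3*b - 0.66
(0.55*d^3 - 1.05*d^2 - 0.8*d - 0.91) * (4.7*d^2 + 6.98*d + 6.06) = 2.585*d^5 - 1.096*d^4 - 7.756*d^3 - 16.224*d^2 - 11.1998*d - 5.5146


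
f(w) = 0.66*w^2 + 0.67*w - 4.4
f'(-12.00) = -15.17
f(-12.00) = 82.60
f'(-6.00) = -7.25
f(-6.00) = 15.34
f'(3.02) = 4.66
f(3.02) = 3.64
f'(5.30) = 7.67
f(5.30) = 17.69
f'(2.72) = 4.26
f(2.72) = 2.31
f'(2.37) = 3.80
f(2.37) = 0.90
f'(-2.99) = -3.28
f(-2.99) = -0.50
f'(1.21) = 2.27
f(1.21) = -2.62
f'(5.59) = 8.05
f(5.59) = 19.97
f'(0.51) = 1.34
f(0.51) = -3.89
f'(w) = 1.32*w + 0.67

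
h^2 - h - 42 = (h - 7)*(h + 6)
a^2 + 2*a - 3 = (a - 1)*(a + 3)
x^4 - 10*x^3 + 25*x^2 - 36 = (x - 6)*(x - 3)*(x - 2)*(x + 1)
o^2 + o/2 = o*(o + 1/2)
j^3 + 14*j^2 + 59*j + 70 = (j + 2)*(j + 5)*(j + 7)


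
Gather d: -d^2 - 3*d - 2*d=-d^2 - 5*d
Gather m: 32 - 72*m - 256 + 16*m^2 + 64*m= 16*m^2 - 8*m - 224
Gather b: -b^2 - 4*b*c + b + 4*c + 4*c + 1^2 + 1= -b^2 + b*(1 - 4*c) + 8*c + 2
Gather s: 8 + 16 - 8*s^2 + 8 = 32 - 8*s^2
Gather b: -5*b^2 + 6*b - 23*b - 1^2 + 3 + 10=-5*b^2 - 17*b + 12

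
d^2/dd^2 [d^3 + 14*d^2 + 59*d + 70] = 6*d + 28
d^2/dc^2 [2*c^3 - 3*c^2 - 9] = 12*c - 6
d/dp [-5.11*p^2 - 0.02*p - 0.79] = -10.22*p - 0.02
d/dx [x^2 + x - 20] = 2*x + 1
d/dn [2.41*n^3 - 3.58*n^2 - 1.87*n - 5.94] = 7.23*n^2 - 7.16*n - 1.87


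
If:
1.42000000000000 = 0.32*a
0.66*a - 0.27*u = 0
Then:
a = 4.44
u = 10.85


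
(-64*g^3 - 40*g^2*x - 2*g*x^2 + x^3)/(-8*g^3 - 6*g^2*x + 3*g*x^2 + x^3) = (-16*g^2 - 6*g*x + x^2)/(-2*g^2 - g*x + x^2)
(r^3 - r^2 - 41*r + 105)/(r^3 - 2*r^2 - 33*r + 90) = (r + 7)/(r + 6)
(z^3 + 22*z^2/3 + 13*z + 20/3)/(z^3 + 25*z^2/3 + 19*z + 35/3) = (3*z + 4)/(3*z + 7)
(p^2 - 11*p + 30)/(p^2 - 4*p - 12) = (p - 5)/(p + 2)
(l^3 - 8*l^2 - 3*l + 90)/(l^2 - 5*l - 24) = (l^2 - 11*l + 30)/(l - 8)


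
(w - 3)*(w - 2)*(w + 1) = w^3 - 4*w^2 + w + 6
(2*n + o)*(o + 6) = 2*n*o + 12*n + o^2 + 6*o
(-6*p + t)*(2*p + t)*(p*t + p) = -12*p^3*t - 12*p^3 - 4*p^2*t^2 - 4*p^2*t + p*t^3 + p*t^2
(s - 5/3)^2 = s^2 - 10*s/3 + 25/9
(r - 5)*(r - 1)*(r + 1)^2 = r^4 - 4*r^3 - 6*r^2 + 4*r + 5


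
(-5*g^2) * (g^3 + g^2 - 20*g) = -5*g^5 - 5*g^4 + 100*g^3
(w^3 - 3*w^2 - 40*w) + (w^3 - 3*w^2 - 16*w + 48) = 2*w^3 - 6*w^2 - 56*w + 48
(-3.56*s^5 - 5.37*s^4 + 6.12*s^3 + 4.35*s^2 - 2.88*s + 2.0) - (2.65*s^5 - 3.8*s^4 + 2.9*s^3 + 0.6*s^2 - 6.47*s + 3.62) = -6.21*s^5 - 1.57*s^4 + 3.22*s^3 + 3.75*s^2 + 3.59*s - 1.62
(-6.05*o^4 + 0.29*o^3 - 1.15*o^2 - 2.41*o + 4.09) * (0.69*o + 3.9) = -4.1745*o^5 - 23.3949*o^4 + 0.3375*o^3 - 6.1479*o^2 - 6.5769*o + 15.951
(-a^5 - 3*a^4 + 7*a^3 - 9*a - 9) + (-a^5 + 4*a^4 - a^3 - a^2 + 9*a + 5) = -2*a^5 + a^4 + 6*a^3 - a^2 - 4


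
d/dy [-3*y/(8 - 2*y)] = -6/(y - 4)^2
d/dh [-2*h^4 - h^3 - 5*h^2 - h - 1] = -8*h^3 - 3*h^2 - 10*h - 1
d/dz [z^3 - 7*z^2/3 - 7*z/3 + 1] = 3*z^2 - 14*z/3 - 7/3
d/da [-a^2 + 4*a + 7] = 4 - 2*a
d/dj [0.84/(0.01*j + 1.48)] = -0.0084/(0.01*j + 1.48)^2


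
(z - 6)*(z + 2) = z^2 - 4*z - 12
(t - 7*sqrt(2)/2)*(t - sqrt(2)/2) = t^2 - 4*sqrt(2)*t + 7/2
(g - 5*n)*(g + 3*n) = g^2 - 2*g*n - 15*n^2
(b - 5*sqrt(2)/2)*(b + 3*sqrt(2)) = b^2 + sqrt(2)*b/2 - 15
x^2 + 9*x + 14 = (x + 2)*(x + 7)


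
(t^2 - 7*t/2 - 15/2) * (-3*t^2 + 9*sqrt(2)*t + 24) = -3*t^4 + 21*t^3/2 + 9*sqrt(2)*t^3 - 63*sqrt(2)*t^2/2 + 93*t^2/2 - 135*sqrt(2)*t/2 - 84*t - 180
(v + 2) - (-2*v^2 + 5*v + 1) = 2*v^2 - 4*v + 1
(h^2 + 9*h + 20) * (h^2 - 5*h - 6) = h^4 + 4*h^3 - 31*h^2 - 154*h - 120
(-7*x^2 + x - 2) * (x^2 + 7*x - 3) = -7*x^4 - 48*x^3 + 26*x^2 - 17*x + 6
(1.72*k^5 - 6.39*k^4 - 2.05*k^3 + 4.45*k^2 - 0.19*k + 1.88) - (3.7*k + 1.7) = 1.72*k^5 - 6.39*k^4 - 2.05*k^3 + 4.45*k^2 - 3.89*k + 0.18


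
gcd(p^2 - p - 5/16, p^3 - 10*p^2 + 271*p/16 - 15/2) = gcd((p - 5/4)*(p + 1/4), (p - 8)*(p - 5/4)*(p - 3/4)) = p - 5/4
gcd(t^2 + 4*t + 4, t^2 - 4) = t + 2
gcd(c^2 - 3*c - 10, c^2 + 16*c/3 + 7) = 1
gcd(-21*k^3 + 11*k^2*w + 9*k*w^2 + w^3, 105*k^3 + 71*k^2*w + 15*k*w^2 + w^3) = 21*k^2 + 10*k*w + w^2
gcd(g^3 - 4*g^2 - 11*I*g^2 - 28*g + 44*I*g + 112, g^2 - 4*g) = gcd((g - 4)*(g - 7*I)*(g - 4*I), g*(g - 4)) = g - 4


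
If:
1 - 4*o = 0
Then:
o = 1/4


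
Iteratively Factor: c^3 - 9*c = (c + 3)*(c^2 - 3*c) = c*(c + 3)*(c - 3)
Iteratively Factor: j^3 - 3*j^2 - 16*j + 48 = (j + 4)*(j^2 - 7*j + 12) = (j - 4)*(j + 4)*(j - 3)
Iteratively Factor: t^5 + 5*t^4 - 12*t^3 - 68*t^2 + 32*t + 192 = (t - 2)*(t^4 + 7*t^3 + 2*t^2 - 64*t - 96) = (t - 2)*(t + 4)*(t^3 + 3*t^2 - 10*t - 24) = (t - 2)*(t + 4)^2*(t^2 - t - 6) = (t - 3)*(t - 2)*(t + 4)^2*(t + 2)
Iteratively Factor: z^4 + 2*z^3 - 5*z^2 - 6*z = (z)*(z^3 + 2*z^2 - 5*z - 6) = z*(z + 1)*(z^2 + z - 6) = z*(z + 1)*(z + 3)*(z - 2)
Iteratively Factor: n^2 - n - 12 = (n + 3)*(n - 4)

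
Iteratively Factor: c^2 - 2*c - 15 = (c - 5)*(c + 3)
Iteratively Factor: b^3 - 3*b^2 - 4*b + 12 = (b - 3)*(b^2 - 4) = (b - 3)*(b - 2)*(b + 2)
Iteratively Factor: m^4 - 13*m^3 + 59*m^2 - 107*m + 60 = (m - 1)*(m^3 - 12*m^2 + 47*m - 60) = (m - 4)*(m - 1)*(m^2 - 8*m + 15) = (m - 4)*(m - 3)*(m - 1)*(m - 5)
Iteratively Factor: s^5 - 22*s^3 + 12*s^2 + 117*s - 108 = (s - 1)*(s^4 + s^3 - 21*s^2 - 9*s + 108) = (s - 1)*(s + 4)*(s^3 - 3*s^2 - 9*s + 27) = (s - 1)*(s + 3)*(s + 4)*(s^2 - 6*s + 9) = (s - 3)*(s - 1)*(s + 3)*(s + 4)*(s - 3)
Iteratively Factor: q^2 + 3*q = (q)*(q + 3)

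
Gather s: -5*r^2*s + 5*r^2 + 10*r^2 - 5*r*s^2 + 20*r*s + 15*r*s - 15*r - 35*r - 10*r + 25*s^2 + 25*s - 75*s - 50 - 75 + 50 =15*r^2 - 60*r + s^2*(25 - 5*r) + s*(-5*r^2 + 35*r - 50) - 75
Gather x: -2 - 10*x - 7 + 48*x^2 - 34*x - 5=48*x^2 - 44*x - 14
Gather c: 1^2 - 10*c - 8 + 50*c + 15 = 40*c + 8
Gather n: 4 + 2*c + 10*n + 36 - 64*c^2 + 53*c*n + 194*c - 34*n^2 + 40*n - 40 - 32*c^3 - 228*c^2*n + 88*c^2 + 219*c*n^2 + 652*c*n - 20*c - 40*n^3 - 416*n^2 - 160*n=-32*c^3 + 24*c^2 + 176*c - 40*n^3 + n^2*(219*c - 450) + n*(-228*c^2 + 705*c - 110)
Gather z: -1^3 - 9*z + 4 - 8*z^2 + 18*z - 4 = -8*z^2 + 9*z - 1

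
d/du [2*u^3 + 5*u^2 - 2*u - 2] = 6*u^2 + 10*u - 2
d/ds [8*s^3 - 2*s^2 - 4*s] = 24*s^2 - 4*s - 4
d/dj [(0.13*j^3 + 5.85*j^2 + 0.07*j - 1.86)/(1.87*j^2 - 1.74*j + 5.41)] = (0.2431*j^4 - 0.452400000000001*j^3 - 8.2*j^2 + 70.2534*j - 2.8577)/(3.4969*j^4 - 6.5076*j^3 + 23.261*j^2 - 18.8268*j + 29.2681)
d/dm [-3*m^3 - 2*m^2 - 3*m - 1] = -9*m^2 - 4*m - 3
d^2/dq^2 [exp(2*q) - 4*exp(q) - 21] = 4*(exp(q) - 1)*exp(q)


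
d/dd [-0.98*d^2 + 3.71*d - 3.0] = 3.71 - 1.96*d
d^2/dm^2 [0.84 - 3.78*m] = 0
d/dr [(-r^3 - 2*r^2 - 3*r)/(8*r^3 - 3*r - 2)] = 2*(8*r^4 + 27*r^3 + 6*r^2 + 4*r + 3)/(64*r^6 - 48*r^4 - 32*r^3 + 9*r^2 + 12*r + 4)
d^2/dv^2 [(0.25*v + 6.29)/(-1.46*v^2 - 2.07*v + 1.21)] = (-(0.25*v + 6.29)*(2.92*v + 2.07)*(5.84*v + 4.14) + (2.19*v + 19.4018)*(1.46*v^2 + 2.07*v - 1.21))/(1.46*v^2 + 2.07*v - 1.21)^3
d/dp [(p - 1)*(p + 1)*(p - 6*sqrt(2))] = 3*p^2 - 12*sqrt(2)*p - 1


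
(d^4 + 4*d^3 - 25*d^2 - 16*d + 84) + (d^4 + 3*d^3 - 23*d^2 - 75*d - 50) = 2*d^4 + 7*d^3 - 48*d^2 - 91*d + 34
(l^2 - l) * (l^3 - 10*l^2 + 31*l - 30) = l^5 - 11*l^4 + 41*l^3 - 61*l^2 + 30*l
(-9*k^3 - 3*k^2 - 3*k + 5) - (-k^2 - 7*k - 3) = -9*k^3 - 2*k^2 + 4*k + 8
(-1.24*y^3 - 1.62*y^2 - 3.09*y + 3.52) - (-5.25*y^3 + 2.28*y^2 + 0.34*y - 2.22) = 4.01*y^3 - 3.9*y^2 - 3.43*y + 5.74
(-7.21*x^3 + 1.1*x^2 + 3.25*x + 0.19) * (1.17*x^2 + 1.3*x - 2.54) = -8.4357*x^5 - 8.086*x^4 + 23.5459*x^3 + 1.6533*x^2 - 8.008*x - 0.4826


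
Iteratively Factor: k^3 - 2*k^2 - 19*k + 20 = (k - 1)*(k^2 - k - 20) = (k - 1)*(k + 4)*(k - 5)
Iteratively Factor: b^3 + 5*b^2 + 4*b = (b + 4)*(b^2 + b) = b*(b + 4)*(b + 1)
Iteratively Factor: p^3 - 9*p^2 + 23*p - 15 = (p - 5)*(p^2 - 4*p + 3) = (p - 5)*(p - 1)*(p - 3)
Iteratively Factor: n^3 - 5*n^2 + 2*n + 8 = (n - 2)*(n^2 - 3*n - 4) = (n - 4)*(n - 2)*(n + 1)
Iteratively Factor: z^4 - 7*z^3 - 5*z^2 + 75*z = (z - 5)*(z^3 - 2*z^2 - 15*z) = (z - 5)*(z + 3)*(z^2 - 5*z) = z*(z - 5)*(z + 3)*(z - 5)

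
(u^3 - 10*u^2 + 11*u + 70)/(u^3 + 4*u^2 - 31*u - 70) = (u - 7)/(u + 7)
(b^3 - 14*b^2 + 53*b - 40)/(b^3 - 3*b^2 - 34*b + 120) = (b^2 - 9*b + 8)/(b^2 + 2*b - 24)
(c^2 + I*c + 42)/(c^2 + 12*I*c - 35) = (c - 6*I)/(c + 5*I)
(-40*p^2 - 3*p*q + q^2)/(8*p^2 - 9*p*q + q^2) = (-5*p - q)/(p - q)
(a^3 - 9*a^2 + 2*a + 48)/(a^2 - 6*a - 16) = a - 3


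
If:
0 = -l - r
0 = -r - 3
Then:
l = 3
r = -3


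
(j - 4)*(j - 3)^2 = j^3 - 10*j^2 + 33*j - 36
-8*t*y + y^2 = y*(-8*t + y)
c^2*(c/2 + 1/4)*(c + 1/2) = c^4/2 + c^3/2 + c^2/8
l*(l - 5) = l^2 - 5*l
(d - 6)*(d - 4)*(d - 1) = d^3 - 11*d^2 + 34*d - 24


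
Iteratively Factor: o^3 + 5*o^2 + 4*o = (o + 4)*(o^2 + o) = o*(o + 4)*(o + 1)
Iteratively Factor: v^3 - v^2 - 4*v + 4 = (v - 2)*(v^2 + v - 2) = (v - 2)*(v + 2)*(v - 1)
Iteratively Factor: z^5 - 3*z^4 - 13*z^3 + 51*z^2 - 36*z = (z - 3)*(z^4 - 13*z^2 + 12*z) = (z - 3)*(z - 1)*(z^3 + z^2 - 12*z) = (z - 3)^2*(z - 1)*(z^2 + 4*z) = (z - 3)^2*(z - 1)*(z + 4)*(z)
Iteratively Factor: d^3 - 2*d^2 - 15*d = (d - 5)*(d^2 + 3*d) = (d - 5)*(d + 3)*(d)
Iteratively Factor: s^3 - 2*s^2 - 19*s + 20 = (s + 4)*(s^2 - 6*s + 5) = (s - 1)*(s + 4)*(s - 5)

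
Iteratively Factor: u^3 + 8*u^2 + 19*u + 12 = (u + 1)*(u^2 + 7*u + 12) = (u + 1)*(u + 4)*(u + 3)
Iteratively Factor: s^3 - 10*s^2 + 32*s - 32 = (s - 4)*(s^2 - 6*s + 8) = (s - 4)*(s - 2)*(s - 4)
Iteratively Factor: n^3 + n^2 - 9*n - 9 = (n - 3)*(n^2 + 4*n + 3) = (n - 3)*(n + 3)*(n + 1)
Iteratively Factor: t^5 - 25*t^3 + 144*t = (t)*(t^4 - 25*t^2 + 144) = t*(t - 4)*(t^3 + 4*t^2 - 9*t - 36) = t*(t - 4)*(t + 3)*(t^2 + t - 12) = t*(t - 4)*(t + 3)*(t + 4)*(t - 3)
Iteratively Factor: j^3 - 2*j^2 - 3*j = (j - 3)*(j^2 + j) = j*(j - 3)*(j + 1)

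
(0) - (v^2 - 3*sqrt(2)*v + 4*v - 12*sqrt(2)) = -v^2 - 4*v + 3*sqrt(2)*v + 12*sqrt(2)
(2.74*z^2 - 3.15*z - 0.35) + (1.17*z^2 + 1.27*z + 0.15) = 3.91*z^2 - 1.88*z - 0.2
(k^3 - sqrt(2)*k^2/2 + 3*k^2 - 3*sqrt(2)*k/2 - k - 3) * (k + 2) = k^4 - sqrt(2)*k^3/2 + 5*k^3 - 5*sqrt(2)*k^2/2 + 5*k^2 - 5*k - 3*sqrt(2)*k - 6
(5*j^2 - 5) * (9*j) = 45*j^3 - 45*j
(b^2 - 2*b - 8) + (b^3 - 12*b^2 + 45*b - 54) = b^3 - 11*b^2 + 43*b - 62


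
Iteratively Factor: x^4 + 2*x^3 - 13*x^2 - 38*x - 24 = (x - 4)*(x^3 + 6*x^2 + 11*x + 6) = (x - 4)*(x + 1)*(x^2 + 5*x + 6) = (x - 4)*(x + 1)*(x + 3)*(x + 2)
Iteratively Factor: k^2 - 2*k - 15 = (k + 3)*(k - 5)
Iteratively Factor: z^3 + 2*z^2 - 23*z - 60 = (z - 5)*(z^2 + 7*z + 12) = (z - 5)*(z + 4)*(z + 3)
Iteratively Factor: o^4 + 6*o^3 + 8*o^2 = (o)*(o^3 + 6*o^2 + 8*o) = o*(o + 2)*(o^2 + 4*o) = o*(o + 2)*(o + 4)*(o)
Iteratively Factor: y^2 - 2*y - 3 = (y - 3)*(y + 1)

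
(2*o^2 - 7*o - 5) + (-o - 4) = 2*o^2 - 8*o - 9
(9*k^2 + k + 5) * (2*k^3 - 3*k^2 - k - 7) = 18*k^5 - 25*k^4 - 2*k^3 - 79*k^2 - 12*k - 35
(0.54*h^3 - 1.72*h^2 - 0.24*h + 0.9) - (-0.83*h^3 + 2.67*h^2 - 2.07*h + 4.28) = 1.37*h^3 - 4.39*h^2 + 1.83*h - 3.38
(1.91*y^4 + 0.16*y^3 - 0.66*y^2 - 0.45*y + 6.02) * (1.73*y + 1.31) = 3.3043*y^5 + 2.7789*y^4 - 0.9322*y^3 - 1.6431*y^2 + 9.8251*y + 7.8862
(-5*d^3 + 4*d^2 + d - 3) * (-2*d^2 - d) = 10*d^5 - 3*d^4 - 6*d^3 + 5*d^2 + 3*d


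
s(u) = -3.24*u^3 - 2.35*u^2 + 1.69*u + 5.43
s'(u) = -9.72*u^2 - 4.7*u + 1.69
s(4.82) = -403.84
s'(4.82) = -246.78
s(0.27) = 5.65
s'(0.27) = -0.29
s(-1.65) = 10.80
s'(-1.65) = -17.02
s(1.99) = -26.05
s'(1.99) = -46.16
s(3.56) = -164.52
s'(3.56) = -138.23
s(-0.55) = 4.33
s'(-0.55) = 1.33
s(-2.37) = 31.36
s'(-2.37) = -41.77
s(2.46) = -52.87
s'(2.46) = -68.69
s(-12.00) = 5245.47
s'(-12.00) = -1341.59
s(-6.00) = 610.53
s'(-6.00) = -320.03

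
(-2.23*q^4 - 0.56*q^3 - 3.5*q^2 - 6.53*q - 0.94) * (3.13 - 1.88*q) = 4.1924*q^5 - 5.9271*q^4 + 4.8272*q^3 + 1.3214*q^2 - 18.6717*q - 2.9422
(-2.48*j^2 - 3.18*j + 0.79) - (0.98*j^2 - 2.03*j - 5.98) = -3.46*j^2 - 1.15*j + 6.77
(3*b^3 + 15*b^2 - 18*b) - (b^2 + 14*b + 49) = 3*b^3 + 14*b^2 - 32*b - 49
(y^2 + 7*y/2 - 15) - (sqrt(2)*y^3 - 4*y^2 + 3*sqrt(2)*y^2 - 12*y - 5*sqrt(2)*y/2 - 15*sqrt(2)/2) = -sqrt(2)*y^3 - 3*sqrt(2)*y^2 + 5*y^2 + 5*sqrt(2)*y/2 + 31*y/2 - 15 + 15*sqrt(2)/2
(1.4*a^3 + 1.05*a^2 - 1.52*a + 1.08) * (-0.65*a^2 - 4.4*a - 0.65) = -0.91*a^5 - 6.8425*a^4 - 4.542*a^3 + 5.3035*a^2 - 3.764*a - 0.702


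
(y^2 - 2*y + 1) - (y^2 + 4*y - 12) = 13 - 6*y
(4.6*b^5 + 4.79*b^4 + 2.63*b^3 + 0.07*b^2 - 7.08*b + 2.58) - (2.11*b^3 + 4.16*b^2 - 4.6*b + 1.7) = 4.6*b^5 + 4.79*b^4 + 0.52*b^3 - 4.09*b^2 - 2.48*b + 0.88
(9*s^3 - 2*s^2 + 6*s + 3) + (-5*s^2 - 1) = 9*s^3 - 7*s^2 + 6*s + 2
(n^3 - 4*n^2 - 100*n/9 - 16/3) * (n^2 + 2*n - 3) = n^5 - 2*n^4 - 199*n^3/9 - 140*n^2/9 + 68*n/3 + 16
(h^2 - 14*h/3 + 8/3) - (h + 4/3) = h^2 - 17*h/3 + 4/3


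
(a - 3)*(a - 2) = a^2 - 5*a + 6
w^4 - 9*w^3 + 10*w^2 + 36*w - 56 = (w - 7)*(w - 2)^2*(w + 2)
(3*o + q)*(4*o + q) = 12*o^2 + 7*o*q + q^2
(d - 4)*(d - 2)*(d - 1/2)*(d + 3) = d^4 - 7*d^3/2 - 17*d^2/2 + 29*d - 12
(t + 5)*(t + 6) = t^2 + 11*t + 30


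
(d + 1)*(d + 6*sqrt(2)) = d^2 + d + 6*sqrt(2)*d + 6*sqrt(2)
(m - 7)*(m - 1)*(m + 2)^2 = m^4 - 4*m^3 - 21*m^2 - 4*m + 28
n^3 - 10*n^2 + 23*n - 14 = (n - 7)*(n - 2)*(n - 1)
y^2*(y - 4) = y^3 - 4*y^2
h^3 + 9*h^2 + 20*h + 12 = (h + 1)*(h + 2)*(h + 6)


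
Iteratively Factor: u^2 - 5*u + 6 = (u - 2)*(u - 3)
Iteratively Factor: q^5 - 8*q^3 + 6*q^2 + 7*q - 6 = (q + 3)*(q^4 - 3*q^3 + q^2 + 3*q - 2) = (q - 2)*(q + 3)*(q^3 - q^2 - q + 1) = (q - 2)*(q - 1)*(q + 3)*(q^2 - 1) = (q - 2)*(q - 1)^2*(q + 3)*(q + 1)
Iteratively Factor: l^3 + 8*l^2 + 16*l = (l)*(l^2 + 8*l + 16) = l*(l + 4)*(l + 4)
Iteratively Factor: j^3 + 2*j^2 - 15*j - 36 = (j - 4)*(j^2 + 6*j + 9) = (j - 4)*(j + 3)*(j + 3)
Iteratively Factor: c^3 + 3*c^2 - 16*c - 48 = (c - 4)*(c^2 + 7*c + 12) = (c - 4)*(c + 4)*(c + 3)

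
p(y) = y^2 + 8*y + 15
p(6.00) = 99.00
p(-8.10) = 15.81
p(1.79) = 32.52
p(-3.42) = -0.66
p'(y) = 2*y + 8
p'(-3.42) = 1.16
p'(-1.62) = 4.76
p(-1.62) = 4.66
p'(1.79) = 11.58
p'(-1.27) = 5.46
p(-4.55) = -0.70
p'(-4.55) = -1.10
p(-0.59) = 10.63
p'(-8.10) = -8.20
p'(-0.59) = 6.82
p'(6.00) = 20.00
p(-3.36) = -0.59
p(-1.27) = 6.45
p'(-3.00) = 2.00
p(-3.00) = 0.00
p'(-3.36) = 1.28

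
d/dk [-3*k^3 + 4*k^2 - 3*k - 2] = -9*k^2 + 8*k - 3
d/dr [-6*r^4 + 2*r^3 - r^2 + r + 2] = -24*r^3 + 6*r^2 - 2*r + 1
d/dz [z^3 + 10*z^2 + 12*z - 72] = 3*z^2 + 20*z + 12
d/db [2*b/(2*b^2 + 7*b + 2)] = 4*(1 - b^2)/(4*b^4 + 28*b^3 + 57*b^2 + 28*b + 4)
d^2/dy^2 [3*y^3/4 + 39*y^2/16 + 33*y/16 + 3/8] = 9*y/2 + 39/8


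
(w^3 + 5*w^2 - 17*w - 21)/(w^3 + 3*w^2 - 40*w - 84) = (w^2 - 2*w - 3)/(w^2 - 4*w - 12)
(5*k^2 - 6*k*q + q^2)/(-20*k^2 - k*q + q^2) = (-k + q)/(4*k + q)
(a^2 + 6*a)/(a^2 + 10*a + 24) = a/(a + 4)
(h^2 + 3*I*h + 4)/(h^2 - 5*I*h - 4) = (h + 4*I)/(h - 4*I)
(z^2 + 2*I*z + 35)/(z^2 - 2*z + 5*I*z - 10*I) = (z^2 + 2*I*z + 35)/(z^2 + z*(-2 + 5*I) - 10*I)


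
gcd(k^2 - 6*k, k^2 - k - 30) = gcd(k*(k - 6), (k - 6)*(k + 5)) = k - 6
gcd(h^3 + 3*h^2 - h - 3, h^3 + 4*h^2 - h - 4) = h^2 - 1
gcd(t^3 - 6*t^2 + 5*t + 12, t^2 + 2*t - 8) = 1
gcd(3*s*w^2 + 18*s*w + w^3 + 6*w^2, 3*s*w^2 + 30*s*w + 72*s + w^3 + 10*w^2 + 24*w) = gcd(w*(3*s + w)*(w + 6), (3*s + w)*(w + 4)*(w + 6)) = 3*s*w + 18*s + w^2 + 6*w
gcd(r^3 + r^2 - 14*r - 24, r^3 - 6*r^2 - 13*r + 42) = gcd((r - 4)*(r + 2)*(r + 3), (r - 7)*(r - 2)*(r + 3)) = r + 3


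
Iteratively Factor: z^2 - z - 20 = (z - 5)*(z + 4)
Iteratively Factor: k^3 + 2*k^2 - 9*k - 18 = (k + 2)*(k^2 - 9) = (k - 3)*(k + 2)*(k + 3)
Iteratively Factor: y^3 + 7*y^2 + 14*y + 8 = (y + 4)*(y^2 + 3*y + 2) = (y + 2)*(y + 4)*(y + 1)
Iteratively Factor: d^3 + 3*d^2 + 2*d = (d + 1)*(d^2 + 2*d) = d*(d + 1)*(d + 2)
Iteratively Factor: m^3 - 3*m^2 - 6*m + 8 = (m + 2)*(m^2 - 5*m + 4) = (m - 1)*(m + 2)*(m - 4)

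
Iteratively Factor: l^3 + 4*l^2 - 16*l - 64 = (l + 4)*(l^2 - 16) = (l + 4)^2*(l - 4)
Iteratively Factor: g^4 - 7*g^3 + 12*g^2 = (g)*(g^3 - 7*g^2 + 12*g) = g^2*(g^2 - 7*g + 12) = g^2*(g - 4)*(g - 3)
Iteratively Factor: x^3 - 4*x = (x + 2)*(x^2 - 2*x) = x*(x + 2)*(x - 2)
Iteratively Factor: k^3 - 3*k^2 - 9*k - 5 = (k - 5)*(k^2 + 2*k + 1) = (k - 5)*(k + 1)*(k + 1)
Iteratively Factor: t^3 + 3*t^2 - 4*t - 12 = (t + 2)*(t^2 + t - 6) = (t - 2)*(t + 2)*(t + 3)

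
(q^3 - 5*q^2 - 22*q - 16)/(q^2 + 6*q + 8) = (q^2 - 7*q - 8)/(q + 4)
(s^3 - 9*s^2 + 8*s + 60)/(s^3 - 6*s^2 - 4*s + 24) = (s - 5)/(s - 2)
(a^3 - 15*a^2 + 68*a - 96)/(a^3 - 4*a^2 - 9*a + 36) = (a - 8)/(a + 3)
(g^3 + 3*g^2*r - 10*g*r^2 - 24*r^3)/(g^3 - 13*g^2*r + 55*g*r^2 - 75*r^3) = (g^2 + 6*g*r + 8*r^2)/(g^2 - 10*g*r + 25*r^2)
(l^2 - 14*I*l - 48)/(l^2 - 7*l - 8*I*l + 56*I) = (l - 6*I)/(l - 7)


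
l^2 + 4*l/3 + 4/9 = (l + 2/3)^2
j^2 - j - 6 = (j - 3)*(j + 2)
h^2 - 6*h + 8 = (h - 4)*(h - 2)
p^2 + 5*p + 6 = (p + 2)*(p + 3)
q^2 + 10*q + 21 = (q + 3)*(q + 7)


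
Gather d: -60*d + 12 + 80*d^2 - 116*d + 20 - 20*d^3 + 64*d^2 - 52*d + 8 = -20*d^3 + 144*d^2 - 228*d + 40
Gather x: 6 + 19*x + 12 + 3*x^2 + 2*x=3*x^2 + 21*x + 18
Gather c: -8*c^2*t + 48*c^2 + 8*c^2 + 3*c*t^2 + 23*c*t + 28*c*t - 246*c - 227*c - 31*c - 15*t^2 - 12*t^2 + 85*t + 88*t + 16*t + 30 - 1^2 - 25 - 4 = c^2*(56 - 8*t) + c*(3*t^2 + 51*t - 504) - 27*t^2 + 189*t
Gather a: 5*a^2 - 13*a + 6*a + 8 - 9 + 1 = 5*a^2 - 7*a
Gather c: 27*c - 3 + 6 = 27*c + 3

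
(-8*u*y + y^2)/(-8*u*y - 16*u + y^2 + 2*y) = y/(y + 2)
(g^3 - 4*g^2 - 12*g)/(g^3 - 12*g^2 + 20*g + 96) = g/(g - 8)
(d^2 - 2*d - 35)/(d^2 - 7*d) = (d + 5)/d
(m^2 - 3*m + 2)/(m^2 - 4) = (m - 1)/(m + 2)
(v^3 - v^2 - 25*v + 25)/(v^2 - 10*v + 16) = (v^3 - v^2 - 25*v + 25)/(v^2 - 10*v + 16)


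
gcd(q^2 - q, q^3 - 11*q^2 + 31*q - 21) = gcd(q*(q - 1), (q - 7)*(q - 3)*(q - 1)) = q - 1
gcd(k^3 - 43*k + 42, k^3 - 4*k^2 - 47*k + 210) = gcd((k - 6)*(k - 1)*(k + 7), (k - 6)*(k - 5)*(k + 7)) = k^2 + k - 42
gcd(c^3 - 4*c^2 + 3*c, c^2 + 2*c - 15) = c - 3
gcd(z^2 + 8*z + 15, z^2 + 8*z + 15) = z^2 + 8*z + 15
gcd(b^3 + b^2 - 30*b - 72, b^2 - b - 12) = b + 3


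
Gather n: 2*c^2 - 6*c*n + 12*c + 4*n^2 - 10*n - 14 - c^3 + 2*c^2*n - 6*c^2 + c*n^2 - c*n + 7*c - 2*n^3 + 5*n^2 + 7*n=-c^3 - 4*c^2 + 19*c - 2*n^3 + n^2*(c + 9) + n*(2*c^2 - 7*c - 3) - 14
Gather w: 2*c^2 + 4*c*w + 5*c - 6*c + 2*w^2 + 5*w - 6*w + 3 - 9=2*c^2 - c + 2*w^2 + w*(4*c - 1) - 6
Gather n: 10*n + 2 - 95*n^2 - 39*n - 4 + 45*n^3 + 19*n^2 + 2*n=45*n^3 - 76*n^2 - 27*n - 2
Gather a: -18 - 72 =-90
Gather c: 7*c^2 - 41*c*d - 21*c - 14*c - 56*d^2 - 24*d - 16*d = 7*c^2 + c*(-41*d - 35) - 56*d^2 - 40*d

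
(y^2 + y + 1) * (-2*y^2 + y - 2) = -2*y^4 - y^3 - 3*y^2 - y - 2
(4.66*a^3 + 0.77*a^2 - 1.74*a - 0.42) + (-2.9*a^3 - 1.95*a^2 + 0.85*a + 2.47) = 1.76*a^3 - 1.18*a^2 - 0.89*a + 2.05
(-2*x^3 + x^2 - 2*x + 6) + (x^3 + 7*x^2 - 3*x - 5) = -x^3 + 8*x^2 - 5*x + 1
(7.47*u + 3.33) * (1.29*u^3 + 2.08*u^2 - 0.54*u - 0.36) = 9.6363*u^4 + 19.8333*u^3 + 2.8926*u^2 - 4.4874*u - 1.1988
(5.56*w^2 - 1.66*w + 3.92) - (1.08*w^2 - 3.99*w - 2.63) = 4.48*w^2 + 2.33*w + 6.55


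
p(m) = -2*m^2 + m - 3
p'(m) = 1 - 4*m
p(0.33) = -2.89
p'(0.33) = -0.32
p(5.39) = -55.71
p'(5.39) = -20.56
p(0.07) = -2.94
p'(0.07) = 0.72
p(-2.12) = -14.11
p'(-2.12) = 9.48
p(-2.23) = -15.18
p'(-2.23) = 9.92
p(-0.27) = -3.42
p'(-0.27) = 2.08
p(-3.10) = -25.32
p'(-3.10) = 13.40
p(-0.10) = -3.12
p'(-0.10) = 1.40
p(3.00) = -18.00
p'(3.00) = -11.00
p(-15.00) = -468.00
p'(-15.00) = 61.00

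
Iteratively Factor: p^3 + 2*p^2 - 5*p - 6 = (p - 2)*(p^2 + 4*p + 3) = (p - 2)*(p + 1)*(p + 3)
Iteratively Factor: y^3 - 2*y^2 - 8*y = (y + 2)*(y^2 - 4*y) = y*(y + 2)*(y - 4)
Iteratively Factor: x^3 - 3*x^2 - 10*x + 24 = (x + 3)*(x^2 - 6*x + 8) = (x - 2)*(x + 3)*(x - 4)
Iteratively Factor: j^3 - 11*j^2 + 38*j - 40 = (j - 5)*(j^2 - 6*j + 8) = (j - 5)*(j - 4)*(j - 2)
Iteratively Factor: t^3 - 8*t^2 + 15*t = (t - 5)*(t^2 - 3*t) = t*(t - 5)*(t - 3)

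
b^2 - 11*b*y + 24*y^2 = (b - 8*y)*(b - 3*y)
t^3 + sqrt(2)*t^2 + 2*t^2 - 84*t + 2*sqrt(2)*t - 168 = (t + 2)*(t - 6*sqrt(2))*(t + 7*sqrt(2))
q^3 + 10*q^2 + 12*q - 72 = (q - 2)*(q + 6)^2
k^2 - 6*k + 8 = (k - 4)*(k - 2)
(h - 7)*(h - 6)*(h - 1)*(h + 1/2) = h^4 - 27*h^3/2 + 48*h^2 - 29*h/2 - 21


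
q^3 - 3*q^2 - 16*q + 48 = (q - 4)*(q - 3)*(q + 4)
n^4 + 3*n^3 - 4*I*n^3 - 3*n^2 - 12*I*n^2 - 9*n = n*(n + 3)*(n - 3*I)*(n - I)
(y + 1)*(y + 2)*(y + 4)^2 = y^4 + 11*y^3 + 42*y^2 + 64*y + 32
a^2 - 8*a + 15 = (a - 5)*(a - 3)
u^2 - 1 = (u - 1)*(u + 1)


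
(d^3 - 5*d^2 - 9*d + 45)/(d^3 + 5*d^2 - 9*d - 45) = (d - 5)/(d + 5)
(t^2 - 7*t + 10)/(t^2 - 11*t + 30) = (t - 2)/(t - 6)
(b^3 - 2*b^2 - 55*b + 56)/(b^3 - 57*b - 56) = (b - 1)/(b + 1)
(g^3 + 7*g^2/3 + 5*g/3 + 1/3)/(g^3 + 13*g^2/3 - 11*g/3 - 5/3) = (g^2 + 2*g + 1)/(g^2 + 4*g - 5)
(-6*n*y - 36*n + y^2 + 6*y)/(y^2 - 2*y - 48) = (-6*n + y)/(y - 8)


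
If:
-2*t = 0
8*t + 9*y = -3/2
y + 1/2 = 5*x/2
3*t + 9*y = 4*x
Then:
No Solution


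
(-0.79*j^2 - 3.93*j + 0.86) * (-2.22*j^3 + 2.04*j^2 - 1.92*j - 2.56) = 1.7538*j^5 + 7.113*j^4 - 8.4096*j^3 + 11.3224*j^2 + 8.4096*j - 2.2016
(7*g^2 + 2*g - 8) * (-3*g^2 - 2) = -21*g^4 - 6*g^3 + 10*g^2 - 4*g + 16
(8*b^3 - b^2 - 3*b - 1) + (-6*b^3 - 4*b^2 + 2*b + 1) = 2*b^3 - 5*b^2 - b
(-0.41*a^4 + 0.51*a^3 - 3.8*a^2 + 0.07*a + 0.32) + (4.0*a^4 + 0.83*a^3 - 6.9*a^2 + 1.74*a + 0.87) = 3.59*a^4 + 1.34*a^3 - 10.7*a^2 + 1.81*a + 1.19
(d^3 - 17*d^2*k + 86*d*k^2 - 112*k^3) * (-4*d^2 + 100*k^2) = -4*d^5 + 68*d^4*k - 244*d^3*k^2 - 1252*d^2*k^3 + 8600*d*k^4 - 11200*k^5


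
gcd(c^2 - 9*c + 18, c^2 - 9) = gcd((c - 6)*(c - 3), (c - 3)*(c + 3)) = c - 3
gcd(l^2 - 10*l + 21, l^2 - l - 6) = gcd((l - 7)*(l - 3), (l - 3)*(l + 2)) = l - 3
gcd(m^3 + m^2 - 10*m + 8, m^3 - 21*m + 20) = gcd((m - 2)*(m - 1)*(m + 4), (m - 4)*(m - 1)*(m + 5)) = m - 1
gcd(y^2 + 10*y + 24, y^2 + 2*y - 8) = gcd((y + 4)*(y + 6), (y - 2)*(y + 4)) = y + 4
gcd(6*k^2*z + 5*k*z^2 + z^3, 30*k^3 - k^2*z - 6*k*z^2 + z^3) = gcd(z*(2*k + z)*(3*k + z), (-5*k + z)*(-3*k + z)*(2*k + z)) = 2*k + z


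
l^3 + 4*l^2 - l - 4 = (l - 1)*(l + 1)*(l + 4)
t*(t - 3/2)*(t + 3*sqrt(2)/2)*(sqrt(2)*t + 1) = sqrt(2)*t^4 - 3*sqrt(2)*t^3/2 + 4*t^3 - 6*t^2 + 3*sqrt(2)*t^2/2 - 9*sqrt(2)*t/4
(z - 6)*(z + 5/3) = z^2 - 13*z/3 - 10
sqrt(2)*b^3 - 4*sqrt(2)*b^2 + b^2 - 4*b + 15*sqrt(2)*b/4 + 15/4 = (b - 5/2)*(b - 3/2)*(sqrt(2)*b + 1)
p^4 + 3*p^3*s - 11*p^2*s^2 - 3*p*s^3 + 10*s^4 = (p - 2*s)*(p - s)*(p + s)*(p + 5*s)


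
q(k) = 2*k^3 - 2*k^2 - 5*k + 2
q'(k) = 6*k^2 - 4*k - 5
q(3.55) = 48.52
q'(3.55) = 56.42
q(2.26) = 3.57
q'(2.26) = 16.61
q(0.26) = 0.60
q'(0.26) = -5.63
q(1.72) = -2.34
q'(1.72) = 5.87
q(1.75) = -2.16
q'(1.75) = 6.38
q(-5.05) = -281.33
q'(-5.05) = 168.22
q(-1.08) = 2.55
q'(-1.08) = 6.32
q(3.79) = 63.20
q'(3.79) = 66.02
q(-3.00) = -55.00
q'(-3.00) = 61.00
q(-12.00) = -3682.00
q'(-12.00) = 907.00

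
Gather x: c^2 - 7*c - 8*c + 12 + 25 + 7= c^2 - 15*c + 44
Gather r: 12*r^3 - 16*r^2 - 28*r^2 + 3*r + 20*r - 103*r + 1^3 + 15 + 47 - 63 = 12*r^3 - 44*r^2 - 80*r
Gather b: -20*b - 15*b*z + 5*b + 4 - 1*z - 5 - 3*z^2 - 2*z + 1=b*(-15*z - 15) - 3*z^2 - 3*z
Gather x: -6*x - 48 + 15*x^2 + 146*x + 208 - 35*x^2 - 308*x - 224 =-20*x^2 - 168*x - 64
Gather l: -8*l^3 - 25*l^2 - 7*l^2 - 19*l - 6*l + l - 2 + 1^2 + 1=-8*l^3 - 32*l^2 - 24*l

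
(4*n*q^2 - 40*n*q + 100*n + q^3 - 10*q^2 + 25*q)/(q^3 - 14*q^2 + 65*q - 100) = (4*n + q)/(q - 4)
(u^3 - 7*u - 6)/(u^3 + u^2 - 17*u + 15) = (u^2 + 3*u + 2)/(u^2 + 4*u - 5)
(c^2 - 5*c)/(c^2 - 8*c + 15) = c/(c - 3)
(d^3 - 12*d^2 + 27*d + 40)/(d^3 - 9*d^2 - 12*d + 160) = (d + 1)/(d + 4)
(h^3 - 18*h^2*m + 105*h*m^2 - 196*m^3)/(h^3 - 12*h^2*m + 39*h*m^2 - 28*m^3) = (h - 7*m)/(h - m)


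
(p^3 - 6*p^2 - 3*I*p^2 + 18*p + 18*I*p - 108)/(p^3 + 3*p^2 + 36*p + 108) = (p^2 + p*(-6 + 3*I) - 18*I)/(p^2 + p*(3 + 6*I) + 18*I)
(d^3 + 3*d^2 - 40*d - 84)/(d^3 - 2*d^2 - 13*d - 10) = (d^2 + d - 42)/(d^2 - 4*d - 5)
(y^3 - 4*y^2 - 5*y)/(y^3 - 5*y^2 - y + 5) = y/(y - 1)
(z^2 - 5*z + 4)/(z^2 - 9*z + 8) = (z - 4)/(z - 8)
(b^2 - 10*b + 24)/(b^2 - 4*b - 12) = (b - 4)/(b + 2)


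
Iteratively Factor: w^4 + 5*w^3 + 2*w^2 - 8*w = (w)*(w^3 + 5*w^2 + 2*w - 8) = w*(w + 2)*(w^2 + 3*w - 4) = w*(w + 2)*(w + 4)*(w - 1)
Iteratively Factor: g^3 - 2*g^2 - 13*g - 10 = (g - 5)*(g^2 + 3*g + 2) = (g - 5)*(g + 1)*(g + 2)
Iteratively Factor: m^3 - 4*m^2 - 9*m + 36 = (m - 3)*(m^2 - m - 12) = (m - 4)*(m - 3)*(m + 3)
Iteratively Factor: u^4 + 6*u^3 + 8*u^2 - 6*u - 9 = (u + 1)*(u^3 + 5*u^2 + 3*u - 9) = (u + 1)*(u + 3)*(u^2 + 2*u - 3) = (u + 1)*(u + 3)^2*(u - 1)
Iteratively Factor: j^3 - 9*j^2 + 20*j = (j)*(j^2 - 9*j + 20) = j*(j - 5)*(j - 4)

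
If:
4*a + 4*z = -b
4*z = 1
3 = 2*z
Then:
No Solution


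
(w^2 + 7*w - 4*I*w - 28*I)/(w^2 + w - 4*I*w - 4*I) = (w + 7)/(w + 1)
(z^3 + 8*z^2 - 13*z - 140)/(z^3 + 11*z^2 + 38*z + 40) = (z^2 + 3*z - 28)/(z^2 + 6*z + 8)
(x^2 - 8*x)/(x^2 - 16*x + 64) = x/(x - 8)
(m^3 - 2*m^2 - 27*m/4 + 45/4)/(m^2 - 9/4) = (2*m^2 - m - 15)/(2*m + 3)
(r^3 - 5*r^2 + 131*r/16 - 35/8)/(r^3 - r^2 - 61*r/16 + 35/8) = (r - 2)/(r + 2)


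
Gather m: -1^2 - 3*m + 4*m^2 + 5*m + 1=4*m^2 + 2*m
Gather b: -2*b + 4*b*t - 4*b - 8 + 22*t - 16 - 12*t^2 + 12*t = b*(4*t - 6) - 12*t^2 + 34*t - 24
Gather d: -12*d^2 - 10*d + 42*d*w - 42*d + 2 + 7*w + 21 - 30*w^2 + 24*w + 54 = -12*d^2 + d*(42*w - 52) - 30*w^2 + 31*w + 77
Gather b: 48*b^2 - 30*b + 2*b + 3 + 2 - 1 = 48*b^2 - 28*b + 4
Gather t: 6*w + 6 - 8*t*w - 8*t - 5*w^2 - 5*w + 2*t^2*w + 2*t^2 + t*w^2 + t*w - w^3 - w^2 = t^2*(2*w + 2) + t*(w^2 - 7*w - 8) - w^3 - 6*w^2 + w + 6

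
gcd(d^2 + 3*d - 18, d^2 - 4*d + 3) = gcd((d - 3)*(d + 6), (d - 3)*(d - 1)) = d - 3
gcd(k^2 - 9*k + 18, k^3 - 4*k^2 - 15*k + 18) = k - 6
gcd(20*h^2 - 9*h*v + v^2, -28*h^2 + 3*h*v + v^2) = -4*h + v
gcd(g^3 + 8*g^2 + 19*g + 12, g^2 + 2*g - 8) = g + 4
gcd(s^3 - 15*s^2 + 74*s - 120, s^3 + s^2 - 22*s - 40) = s - 5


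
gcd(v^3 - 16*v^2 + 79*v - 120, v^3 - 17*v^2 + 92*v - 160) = v^2 - 13*v + 40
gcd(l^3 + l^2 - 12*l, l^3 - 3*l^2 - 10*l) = l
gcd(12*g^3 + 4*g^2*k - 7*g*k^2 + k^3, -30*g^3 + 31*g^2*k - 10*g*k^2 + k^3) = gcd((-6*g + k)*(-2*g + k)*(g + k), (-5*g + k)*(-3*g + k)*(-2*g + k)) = 2*g - k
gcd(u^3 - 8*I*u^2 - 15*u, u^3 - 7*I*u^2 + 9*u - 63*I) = u - 3*I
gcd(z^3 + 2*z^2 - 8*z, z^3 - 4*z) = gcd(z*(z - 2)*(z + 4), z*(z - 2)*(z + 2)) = z^2 - 2*z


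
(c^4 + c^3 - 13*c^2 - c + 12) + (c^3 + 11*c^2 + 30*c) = c^4 + 2*c^3 - 2*c^2 + 29*c + 12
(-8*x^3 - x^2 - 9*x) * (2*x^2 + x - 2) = -16*x^5 - 10*x^4 - 3*x^3 - 7*x^2 + 18*x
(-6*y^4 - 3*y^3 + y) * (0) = 0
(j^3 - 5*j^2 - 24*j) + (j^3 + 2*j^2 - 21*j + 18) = 2*j^3 - 3*j^2 - 45*j + 18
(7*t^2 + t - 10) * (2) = 14*t^2 + 2*t - 20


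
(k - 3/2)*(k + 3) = k^2 + 3*k/2 - 9/2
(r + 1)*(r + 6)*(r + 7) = r^3 + 14*r^2 + 55*r + 42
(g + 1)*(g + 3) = g^2 + 4*g + 3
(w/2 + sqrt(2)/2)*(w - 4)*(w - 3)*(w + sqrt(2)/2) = w^4/2 - 7*w^3/2 + 3*sqrt(2)*w^3/4 - 21*sqrt(2)*w^2/4 + 13*w^2/2 - 7*w/2 + 9*sqrt(2)*w + 6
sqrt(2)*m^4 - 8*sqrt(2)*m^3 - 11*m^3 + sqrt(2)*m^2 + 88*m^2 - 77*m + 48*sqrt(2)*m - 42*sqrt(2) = (m - 7)*(m - 1)*(m - 6*sqrt(2))*(sqrt(2)*m + 1)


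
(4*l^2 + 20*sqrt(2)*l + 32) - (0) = 4*l^2 + 20*sqrt(2)*l + 32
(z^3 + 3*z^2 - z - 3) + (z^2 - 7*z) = z^3 + 4*z^2 - 8*z - 3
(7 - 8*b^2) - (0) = 7 - 8*b^2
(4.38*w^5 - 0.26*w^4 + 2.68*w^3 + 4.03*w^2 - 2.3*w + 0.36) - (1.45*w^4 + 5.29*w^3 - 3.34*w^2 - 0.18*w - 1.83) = 4.38*w^5 - 1.71*w^4 - 2.61*w^3 + 7.37*w^2 - 2.12*w + 2.19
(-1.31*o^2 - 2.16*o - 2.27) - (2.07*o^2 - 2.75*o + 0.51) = -3.38*o^2 + 0.59*o - 2.78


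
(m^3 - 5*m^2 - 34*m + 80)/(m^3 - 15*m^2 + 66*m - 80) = (m + 5)/(m - 5)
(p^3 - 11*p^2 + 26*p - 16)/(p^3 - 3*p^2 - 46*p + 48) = (p - 2)/(p + 6)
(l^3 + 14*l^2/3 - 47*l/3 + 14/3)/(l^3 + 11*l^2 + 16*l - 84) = (l - 1/3)/(l + 6)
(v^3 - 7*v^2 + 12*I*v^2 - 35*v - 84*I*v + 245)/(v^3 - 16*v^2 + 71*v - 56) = (v^2 + 12*I*v - 35)/(v^2 - 9*v + 8)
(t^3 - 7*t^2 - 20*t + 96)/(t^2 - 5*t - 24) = (t^2 + t - 12)/(t + 3)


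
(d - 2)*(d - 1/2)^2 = d^3 - 3*d^2 + 9*d/4 - 1/2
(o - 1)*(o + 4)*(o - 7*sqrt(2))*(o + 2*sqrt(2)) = o^4 - 5*sqrt(2)*o^3 + 3*o^3 - 32*o^2 - 15*sqrt(2)*o^2 - 84*o + 20*sqrt(2)*o + 112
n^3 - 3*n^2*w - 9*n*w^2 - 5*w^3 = (n - 5*w)*(n + w)^2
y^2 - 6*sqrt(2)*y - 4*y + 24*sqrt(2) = (y - 4)*(y - 6*sqrt(2))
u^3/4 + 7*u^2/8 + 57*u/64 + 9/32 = (u/4 + 1/2)*(u + 3/4)^2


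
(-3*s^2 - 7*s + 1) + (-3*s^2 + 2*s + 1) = -6*s^2 - 5*s + 2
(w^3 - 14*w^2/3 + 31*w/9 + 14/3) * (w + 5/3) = w^4 - 3*w^3 - 13*w^2/3 + 281*w/27 + 70/9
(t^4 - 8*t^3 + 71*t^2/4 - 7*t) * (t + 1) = t^5 - 7*t^4 + 39*t^3/4 + 43*t^2/4 - 7*t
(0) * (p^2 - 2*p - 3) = 0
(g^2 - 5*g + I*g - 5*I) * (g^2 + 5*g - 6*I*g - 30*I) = g^4 - 5*I*g^3 - 19*g^2 + 125*I*g - 150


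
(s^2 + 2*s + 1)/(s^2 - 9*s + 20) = (s^2 + 2*s + 1)/(s^2 - 9*s + 20)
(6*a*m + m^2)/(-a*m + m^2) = (-6*a - m)/(a - m)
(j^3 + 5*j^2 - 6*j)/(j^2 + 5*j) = (j^2 + 5*j - 6)/(j + 5)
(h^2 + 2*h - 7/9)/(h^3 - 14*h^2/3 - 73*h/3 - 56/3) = (h - 1/3)/(h^2 - 7*h - 8)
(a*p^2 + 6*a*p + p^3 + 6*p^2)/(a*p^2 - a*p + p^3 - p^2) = (p + 6)/(p - 1)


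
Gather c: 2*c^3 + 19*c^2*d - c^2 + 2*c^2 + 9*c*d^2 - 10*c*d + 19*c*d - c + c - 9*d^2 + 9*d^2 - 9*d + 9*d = 2*c^3 + c^2*(19*d + 1) + c*(9*d^2 + 9*d)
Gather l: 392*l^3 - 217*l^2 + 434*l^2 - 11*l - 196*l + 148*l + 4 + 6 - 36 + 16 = 392*l^3 + 217*l^2 - 59*l - 10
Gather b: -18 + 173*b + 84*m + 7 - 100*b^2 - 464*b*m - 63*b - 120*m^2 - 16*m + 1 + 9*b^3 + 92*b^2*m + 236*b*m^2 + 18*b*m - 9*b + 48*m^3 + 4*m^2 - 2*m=9*b^3 + b^2*(92*m - 100) + b*(236*m^2 - 446*m + 101) + 48*m^3 - 116*m^2 + 66*m - 10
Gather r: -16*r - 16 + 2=-16*r - 14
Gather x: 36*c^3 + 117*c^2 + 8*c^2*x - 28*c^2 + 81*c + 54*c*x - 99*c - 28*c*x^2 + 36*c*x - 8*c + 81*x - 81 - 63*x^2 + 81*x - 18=36*c^3 + 89*c^2 - 26*c + x^2*(-28*c - 63) + x*(8*c^2 + 90*c + 162) - 99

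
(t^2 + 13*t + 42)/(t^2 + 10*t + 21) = (t + 6)/(t + 3)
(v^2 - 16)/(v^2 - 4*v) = (v + 4)/v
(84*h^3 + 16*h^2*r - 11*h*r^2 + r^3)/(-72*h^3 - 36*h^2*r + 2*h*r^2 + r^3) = (-7*h + r)/(6*h + r)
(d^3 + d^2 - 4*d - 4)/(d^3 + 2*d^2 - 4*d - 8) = (d + 1)/(d + 2)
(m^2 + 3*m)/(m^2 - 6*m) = (m + 3)/(m - 6)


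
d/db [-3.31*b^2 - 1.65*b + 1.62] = -6.62*b - 1.65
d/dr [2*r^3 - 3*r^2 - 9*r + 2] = 6*r^2 - 6*r - 9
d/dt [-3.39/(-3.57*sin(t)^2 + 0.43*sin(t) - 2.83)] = (1.4577 - 24.2046*sin(t))*cos(t)/(3.57*sin(t)^2 - 0.43*sin(t) + 2.83)^2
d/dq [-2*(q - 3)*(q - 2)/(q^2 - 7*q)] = 4*(q^2 + 6*q - 21)/(q^2*(q^2 - 14*q + 49))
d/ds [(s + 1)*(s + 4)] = 2*s + 5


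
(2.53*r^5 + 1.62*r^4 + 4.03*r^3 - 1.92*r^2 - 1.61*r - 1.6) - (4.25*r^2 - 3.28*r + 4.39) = 2.53*r^5 + 1.62*r^4 + 4.03*r^3 - 6.17*r^2 + 1.67*r - 5.99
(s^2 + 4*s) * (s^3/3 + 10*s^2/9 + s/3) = s^5/3 + 22*s^4/9 + 43*s^3/9 + 4*s^2/3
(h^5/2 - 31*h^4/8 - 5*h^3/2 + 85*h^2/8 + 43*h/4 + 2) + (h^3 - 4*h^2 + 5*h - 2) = h^5/2 - 31*h^4/8 - 3*h^3/2 + 53*h^2/8 + 63*h/4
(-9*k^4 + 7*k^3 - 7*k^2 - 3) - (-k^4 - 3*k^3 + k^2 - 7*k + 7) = -8*k^4 + 10*k^3 - 8*k^2 + 7*k - 10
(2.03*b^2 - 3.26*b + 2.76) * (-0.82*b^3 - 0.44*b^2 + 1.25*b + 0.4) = -1.6646*b^5 + 1.78*b^4 + 1.7087*b^3 - 4.4774*b^2 + 2.146*b + 1.104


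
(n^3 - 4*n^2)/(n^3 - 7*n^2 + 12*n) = n/(n - 3)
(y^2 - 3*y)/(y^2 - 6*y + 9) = y/(y - 3)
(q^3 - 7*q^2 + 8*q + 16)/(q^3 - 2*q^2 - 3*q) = (q^2 - 8*q + 16)/(q*(q - 3))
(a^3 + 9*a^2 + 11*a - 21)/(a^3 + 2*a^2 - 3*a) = (a + 7)/a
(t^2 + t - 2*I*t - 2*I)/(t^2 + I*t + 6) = (t + 1)/(t + 3*I)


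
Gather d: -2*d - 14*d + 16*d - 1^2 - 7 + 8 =0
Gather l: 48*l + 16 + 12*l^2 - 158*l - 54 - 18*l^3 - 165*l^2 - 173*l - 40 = -18*l^3 - 153*l^2 - 283*l - 78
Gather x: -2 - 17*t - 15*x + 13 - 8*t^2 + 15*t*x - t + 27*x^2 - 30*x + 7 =-8*t^2 - 18*t + 27*x^2 + x*(15*t - 45) + 18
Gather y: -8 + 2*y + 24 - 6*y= 16 - 4*y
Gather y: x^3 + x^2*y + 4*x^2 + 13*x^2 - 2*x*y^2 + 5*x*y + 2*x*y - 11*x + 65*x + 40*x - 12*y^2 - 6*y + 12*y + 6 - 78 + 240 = x^3 + 17*x^2 + 94*x + y^2*(-2*x - 12) + y*(x^2 + 7*x + 6) + 168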